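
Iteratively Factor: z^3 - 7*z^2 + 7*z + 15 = (z - 3)*(z^2 - 4*z - 5) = (z - 5)*(z - 3)*(z + 1)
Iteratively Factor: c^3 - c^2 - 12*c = (c + 3)*(c^2 - 4*c) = c*(c + 3)*(c - 4)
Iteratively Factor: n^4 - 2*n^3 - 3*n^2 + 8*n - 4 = (n - 1)*(n^3 - n^2 - 4*n + 4) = (n - 1)*(n + 2)*(n^2 - 3*n + 2) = (n - 1)^2*(n + 2)*(n - 2)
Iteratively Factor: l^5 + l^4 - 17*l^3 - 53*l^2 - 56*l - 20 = (l - 5)*(l^4 + 6*l^3 + 13*l^2 + 12*l + 4) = (l - 5)*(l + 1)*(l^3 + 5*l^2 + 8*l + 4) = (l - 5)*(l + 1)*(l + 2)*(l^2 + 3*l + 2) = (l - 5)*(l + 1)*(l + 2)^2*(l + 1)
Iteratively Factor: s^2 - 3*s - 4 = (s + 1)*(s - 4)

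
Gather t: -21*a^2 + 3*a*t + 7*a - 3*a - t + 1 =-21*a^2 + 4*a + t*(3*a - 1) + 1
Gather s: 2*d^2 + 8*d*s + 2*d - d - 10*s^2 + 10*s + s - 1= 2*d^2 + d - 10*s^2 + s*(8*d + 11) - 1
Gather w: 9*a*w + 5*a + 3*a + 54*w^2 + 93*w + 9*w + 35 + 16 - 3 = 8*a + 54*w^2 + w*(9*a + 102) + 48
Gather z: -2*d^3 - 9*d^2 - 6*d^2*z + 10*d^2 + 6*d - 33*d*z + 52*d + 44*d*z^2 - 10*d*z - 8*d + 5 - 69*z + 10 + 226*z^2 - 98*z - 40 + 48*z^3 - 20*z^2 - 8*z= -2*d^3 + d^2 + 50*d + 48*z^3 + z^2*(44*d + 206) + z*(-6*d^2 - 43*d - 175) - 25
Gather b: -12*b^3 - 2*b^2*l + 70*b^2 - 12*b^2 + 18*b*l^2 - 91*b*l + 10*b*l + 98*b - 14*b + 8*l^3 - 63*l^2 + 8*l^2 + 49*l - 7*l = -12*b^3 + b^2*(58 - 2*l) + b*(18*l^2 - 81*l + 84) + 8*l^3 - 55*l^2 + 42*l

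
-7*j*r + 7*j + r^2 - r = (-7*j + r)*(r - 1)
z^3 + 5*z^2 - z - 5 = (z - 1)*(z + 1)*(z + 5)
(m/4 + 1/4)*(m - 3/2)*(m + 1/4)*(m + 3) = m^4/4 + 11*m^3/16 - 19*m^2/32 - 21*m/16 - 9/32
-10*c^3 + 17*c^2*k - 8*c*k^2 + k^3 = (-5*c + k)*(-2*c + k)*(-c + k)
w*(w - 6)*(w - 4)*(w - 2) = w^4 - 12*w^3 + 44*w^2 - 48*w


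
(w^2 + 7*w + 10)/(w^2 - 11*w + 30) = (w^2 + 7*w + 10)/(w^2 - 11*w + 30)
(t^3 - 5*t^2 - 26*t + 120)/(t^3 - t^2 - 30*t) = (t - 4)/t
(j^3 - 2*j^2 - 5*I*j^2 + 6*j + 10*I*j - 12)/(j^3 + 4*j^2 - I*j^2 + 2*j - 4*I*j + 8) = (j^2 + j*(-2 - 6*I) + 12*I)/(j^2 + j*(4 - 2*I) - 8*I)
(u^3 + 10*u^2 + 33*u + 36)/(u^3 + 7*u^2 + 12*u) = (u + 3)/u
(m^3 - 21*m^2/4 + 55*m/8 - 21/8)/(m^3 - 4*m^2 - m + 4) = (8*m^2 - 34*m + 21)/(8*(m^2 - 3*m - 4))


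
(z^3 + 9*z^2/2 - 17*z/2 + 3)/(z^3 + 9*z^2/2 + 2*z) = (2*z^3 + 9*z^2 - 17*z + 6)/(z*(2*z^2 + 9*z + 4))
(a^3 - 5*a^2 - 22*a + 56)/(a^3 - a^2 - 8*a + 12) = (a^2 - 3*a - 28)/(a^2 + a - 6)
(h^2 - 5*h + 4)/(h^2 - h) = (h - 4)/h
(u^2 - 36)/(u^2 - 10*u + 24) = (u + 6)/(u - 4)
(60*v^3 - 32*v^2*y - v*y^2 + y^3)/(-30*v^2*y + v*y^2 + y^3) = (-2*v + y)/y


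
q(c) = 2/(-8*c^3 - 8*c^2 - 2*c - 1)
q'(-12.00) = 0.00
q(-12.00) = 0.00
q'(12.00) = 0.00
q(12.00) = 0.00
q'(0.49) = 1.33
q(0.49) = -0.41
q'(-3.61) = 0.01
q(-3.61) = 0.01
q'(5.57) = 0.00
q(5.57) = -0.00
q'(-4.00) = 0.00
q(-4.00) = 0.01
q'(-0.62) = 3.03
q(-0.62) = -2.15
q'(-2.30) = 0.05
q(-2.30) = 0.03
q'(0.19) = 3.98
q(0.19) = -1.16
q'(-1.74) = 0.22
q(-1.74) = 0.10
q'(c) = 2*(24*c^2 + 16*c + 2)/(-8*c^3 - 8*c^2 - 2*c - 1)^2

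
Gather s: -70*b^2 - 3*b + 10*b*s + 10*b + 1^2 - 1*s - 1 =-70*b^2 + 7*b + s*(10*b - 1)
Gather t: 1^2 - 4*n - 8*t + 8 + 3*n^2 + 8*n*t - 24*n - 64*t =3*n^2 - 28*n + t*(8*n - 72) + 9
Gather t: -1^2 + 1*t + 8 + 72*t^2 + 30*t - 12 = 72*t^2 + 31*t - 5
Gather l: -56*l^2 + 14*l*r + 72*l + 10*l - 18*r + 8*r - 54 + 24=-56*l^2 + l*(14*r + 82) - 10*r - 30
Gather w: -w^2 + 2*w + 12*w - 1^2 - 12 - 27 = -w^2 + 14*w - 40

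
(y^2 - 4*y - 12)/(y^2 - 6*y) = (y + 2)/y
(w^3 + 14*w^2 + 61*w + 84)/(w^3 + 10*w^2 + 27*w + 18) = (w^2 + 11*w + 28)/(w^2 + 7*w + 6)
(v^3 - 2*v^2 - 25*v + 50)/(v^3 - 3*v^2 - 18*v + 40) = (v + 5)/(v + 4)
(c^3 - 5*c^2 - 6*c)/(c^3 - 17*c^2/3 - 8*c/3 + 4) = 3*c/(3*c - 2)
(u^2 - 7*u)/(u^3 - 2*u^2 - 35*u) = 1/(u + 5)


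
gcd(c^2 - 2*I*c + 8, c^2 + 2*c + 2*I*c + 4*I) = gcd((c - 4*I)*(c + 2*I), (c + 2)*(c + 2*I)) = c + 2*I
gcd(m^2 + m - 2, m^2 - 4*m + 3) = m - 1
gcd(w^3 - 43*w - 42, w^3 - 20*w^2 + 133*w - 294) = w - 7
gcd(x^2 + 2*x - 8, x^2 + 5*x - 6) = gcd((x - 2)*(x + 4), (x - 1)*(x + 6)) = 1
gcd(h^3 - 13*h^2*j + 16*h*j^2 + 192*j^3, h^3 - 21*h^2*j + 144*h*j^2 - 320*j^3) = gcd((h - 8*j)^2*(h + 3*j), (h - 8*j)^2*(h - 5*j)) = h^2 - 16*h*j + 64*j^2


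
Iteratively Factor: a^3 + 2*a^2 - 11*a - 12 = (a + 4)*(a^2 - 2*a - 3) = (a + 1)*(a + 4)*(a - 3)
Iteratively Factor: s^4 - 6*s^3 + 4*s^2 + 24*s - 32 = (s + 2)*(s^3 - 8*s^2 + 20*s - 16) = (s - 4)*(s + 2)*(s^2 - 4*s + 4) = (s - 4)*(s - 2)*(s + 2)*(s - 2)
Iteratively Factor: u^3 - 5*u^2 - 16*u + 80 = (u - 5)*(u^2 - 16) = (u - 5)*(u + 4)*(u - 4)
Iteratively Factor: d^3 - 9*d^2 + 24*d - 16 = (d - 4)*(d^2 - 5*d + 4) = (d - 4)^2*(d - 1)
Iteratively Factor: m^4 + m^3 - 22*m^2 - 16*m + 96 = (m - 2)*(m^3 + 3*m^2 - 16*m - 48) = (m - 2)*(m + 4)*(m^2 - m - 12) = (m - 2)*(m + 3)*(m + 4)*(m - 4)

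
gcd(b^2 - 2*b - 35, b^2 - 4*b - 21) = b - 7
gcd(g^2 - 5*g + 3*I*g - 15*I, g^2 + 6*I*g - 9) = g + 3*I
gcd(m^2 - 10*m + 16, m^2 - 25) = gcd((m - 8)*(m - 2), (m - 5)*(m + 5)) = 1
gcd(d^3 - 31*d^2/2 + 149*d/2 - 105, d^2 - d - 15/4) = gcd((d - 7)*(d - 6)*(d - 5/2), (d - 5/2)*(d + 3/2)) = d - 5/2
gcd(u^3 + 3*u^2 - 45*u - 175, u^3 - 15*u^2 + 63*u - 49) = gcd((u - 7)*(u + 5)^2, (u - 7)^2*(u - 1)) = u - 7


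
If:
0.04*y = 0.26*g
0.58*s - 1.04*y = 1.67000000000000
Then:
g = 0.153846153846154*y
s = 1.79310344827586*y + 2.87931034482759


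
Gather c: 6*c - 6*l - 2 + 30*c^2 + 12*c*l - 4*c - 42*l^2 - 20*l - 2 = 30*c^2 + c*(12*l + 2) - 42*l^2 - 26*l - 4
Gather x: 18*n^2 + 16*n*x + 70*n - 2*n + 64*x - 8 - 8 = 18*n^2 + 68*n + x*(16*n + 64) - 16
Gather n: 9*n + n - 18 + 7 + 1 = 10*n - 10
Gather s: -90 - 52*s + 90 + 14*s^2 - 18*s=14*s^2 - 70*s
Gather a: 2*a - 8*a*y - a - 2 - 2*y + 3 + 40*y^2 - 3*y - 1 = a*(1 - 8*y) + 40*y^2 - 5*y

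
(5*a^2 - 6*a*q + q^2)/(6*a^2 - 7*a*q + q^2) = (-5*a + q)/(-6*a + q)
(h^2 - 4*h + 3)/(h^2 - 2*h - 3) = (h - 1)/(h + 1)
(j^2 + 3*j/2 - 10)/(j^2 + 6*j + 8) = (j - 5/2)/(j + 2)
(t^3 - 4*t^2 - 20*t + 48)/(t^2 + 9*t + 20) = (t^2 - 8*t + 12)/(t + 5)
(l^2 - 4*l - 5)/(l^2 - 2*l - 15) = (l + 1)/(l + 3)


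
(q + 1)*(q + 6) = q^2 + 7*q + 6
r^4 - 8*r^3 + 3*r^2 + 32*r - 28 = (r - 7)*(r - 2)*(r - 1)*(r + 2)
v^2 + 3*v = v*(v + 3)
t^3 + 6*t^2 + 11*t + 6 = (t + 1)*(t + 2)*(t + 3)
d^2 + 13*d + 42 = (d + 6)*(d + 7)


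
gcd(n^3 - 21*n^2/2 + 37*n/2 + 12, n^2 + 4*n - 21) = n - 3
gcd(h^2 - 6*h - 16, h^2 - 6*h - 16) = h^2 - 6*h - 16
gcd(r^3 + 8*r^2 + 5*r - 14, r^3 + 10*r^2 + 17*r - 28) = r^2 + 6*r - 7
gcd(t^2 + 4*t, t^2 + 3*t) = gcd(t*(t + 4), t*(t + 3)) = t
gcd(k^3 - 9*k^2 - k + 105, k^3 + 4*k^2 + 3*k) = k + 3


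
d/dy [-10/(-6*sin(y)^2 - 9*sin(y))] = -10*(4*sin(y) + 3)*cos(y)/(3*(2*sin(y) + 3)^2*sin(y)^2)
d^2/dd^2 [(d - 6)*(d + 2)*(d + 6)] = 6*d + 4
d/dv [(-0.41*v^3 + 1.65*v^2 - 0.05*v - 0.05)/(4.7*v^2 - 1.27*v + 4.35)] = (-1.927*v^4 + 1.0414*v^3 - 7.211*v^2 + 14.825*v - 0.281)/(22.09*v^4 - 11.938*v^3 + 42.5029*v^2 - 11.049*v + 18.9225)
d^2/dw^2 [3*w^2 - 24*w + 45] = 6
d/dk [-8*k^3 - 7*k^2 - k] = -24*k^2 - 14*k - 1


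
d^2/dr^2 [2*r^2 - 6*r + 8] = 4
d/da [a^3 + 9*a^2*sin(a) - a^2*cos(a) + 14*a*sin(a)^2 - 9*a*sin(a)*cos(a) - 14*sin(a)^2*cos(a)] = a^2*sin(a) + 9*a^2*cos(a) + 3*a^2 + 18*a*sin(a) + 14*a*sin(2*a) - 2*a*cos(a) - 9*a*cos(2*a) + 7*sin(a)/2 - 9*sin(2*a)/2 - 21*sin(3*a)/2 - 7*cos(2*a) + 7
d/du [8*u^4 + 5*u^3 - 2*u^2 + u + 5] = 32*u^3 + 15*u^2 - 4*u + 1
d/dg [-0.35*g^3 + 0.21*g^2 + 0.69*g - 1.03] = -1.05*g^2 + 0.42*g + 0.69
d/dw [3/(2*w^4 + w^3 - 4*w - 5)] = 3*(-8*w^3 - 3*w^2 + 4)/(2*w^4 + w^3 - 4*w - 5)^2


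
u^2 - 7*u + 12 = (u - 4)*(u - 3)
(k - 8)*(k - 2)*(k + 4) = k^3 - 6*k^2 - 24*k + 64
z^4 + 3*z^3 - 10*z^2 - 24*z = z*(z - 3)*(z + 2)*(z + 4)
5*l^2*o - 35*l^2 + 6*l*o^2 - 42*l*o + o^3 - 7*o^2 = (l + o)*(5*l + o)*(o - 7)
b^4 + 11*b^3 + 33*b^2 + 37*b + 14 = (b + 1)^2*(b + 2)*(b + 7)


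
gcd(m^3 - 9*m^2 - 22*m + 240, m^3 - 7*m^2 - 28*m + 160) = m^2 - 3*m - 40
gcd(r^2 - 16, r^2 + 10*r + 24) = r + 4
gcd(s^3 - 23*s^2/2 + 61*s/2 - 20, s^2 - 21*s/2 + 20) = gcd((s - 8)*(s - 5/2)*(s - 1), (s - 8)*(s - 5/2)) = s^2 - 21*s/2 + 20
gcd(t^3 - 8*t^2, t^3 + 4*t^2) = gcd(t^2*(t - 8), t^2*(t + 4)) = t^2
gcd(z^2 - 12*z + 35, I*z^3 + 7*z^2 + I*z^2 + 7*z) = 1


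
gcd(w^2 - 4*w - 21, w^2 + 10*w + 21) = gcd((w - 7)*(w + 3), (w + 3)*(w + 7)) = w + 3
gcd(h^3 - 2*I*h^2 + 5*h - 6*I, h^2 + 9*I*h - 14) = h + 2*I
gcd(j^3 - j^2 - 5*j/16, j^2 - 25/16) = j - 5/4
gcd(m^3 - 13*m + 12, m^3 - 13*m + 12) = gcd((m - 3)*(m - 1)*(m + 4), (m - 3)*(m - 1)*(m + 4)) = m^3 - 13*m + 12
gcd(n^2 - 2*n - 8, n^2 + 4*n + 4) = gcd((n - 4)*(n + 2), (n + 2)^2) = n + 2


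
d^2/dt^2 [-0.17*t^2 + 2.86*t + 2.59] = -0.340000000000000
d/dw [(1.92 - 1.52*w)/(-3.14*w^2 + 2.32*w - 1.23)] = (-4.7728*w^2 + 12.0576*w - 2.5848)/(9.8596*w^4 - 14.5696*w^3 + 13.1068*w^2 - 5.7072*w + 1.5129)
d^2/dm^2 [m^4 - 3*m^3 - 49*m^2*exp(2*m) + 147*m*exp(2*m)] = -196*m^2*exp(2*m) + 12*m^2 + 196*m*exp(2*m) - 18*m + 490*exp(2*m)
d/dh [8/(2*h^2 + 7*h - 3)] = 8*(-4*h - 7)/(2*h^2 + 7*h - 3)^2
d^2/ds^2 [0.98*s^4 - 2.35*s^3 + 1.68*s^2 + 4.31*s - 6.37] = 11.76*s^2 - 14.1*s + 3.36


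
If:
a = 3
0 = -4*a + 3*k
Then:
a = 3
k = 4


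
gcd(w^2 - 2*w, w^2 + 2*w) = w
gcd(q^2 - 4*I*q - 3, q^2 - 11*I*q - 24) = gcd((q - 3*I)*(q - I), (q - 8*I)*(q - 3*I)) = q - 3*I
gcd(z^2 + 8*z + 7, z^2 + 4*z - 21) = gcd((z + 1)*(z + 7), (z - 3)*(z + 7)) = z + 7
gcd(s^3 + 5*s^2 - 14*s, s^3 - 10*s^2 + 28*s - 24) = s - 2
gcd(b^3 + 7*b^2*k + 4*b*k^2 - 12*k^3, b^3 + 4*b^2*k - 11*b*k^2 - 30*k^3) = b + 2*k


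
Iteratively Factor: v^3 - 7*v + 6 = (v - 2)*(v^2 + 2*v - 3) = (v - 2)*(v + 3)*(v - 1)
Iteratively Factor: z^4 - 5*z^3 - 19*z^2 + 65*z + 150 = (z - 5)*(z^3 - 19*z - 30) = (z - 5)^2*(z^2 + 5*z + 6) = (z - 5)^2*(z + 2)*(z + 3)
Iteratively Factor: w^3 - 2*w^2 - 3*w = (w - 3)*(w^2 + w) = w*(w - 3)*(w + 1)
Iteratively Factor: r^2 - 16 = (r + 4)*(r - 4)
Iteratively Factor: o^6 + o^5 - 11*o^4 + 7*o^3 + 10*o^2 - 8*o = (o + 4)*(o^5 - 3*o^4 + o^3 + 3*o^2 - 2*o) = o*(o + 4)*(o^4 - 3*o^3 + o^2 + 3*o - 2) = o*(o - 1)*(o + 4)*(o^3 - 2*o^2 - o + 2) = o*(o - 1)*(o + 1)*(o + 4)*(o^2 - 3*o + 2) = o*(o - 1)^2*(o + 1)*(o + 4)*(o - 2)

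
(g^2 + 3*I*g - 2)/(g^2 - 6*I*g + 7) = (g + 2*I)/(g - 7*I)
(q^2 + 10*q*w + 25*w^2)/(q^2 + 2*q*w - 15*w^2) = (q + 5*w)/(q - 3*w)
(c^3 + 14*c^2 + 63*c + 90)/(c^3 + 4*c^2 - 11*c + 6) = (c^2 + 8*c + 15)/(c^2 - 2*c + 1)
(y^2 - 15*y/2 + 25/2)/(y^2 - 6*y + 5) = (y - 5/2)/(y - 1)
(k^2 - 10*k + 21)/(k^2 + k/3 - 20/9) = 9*(k^2 - 10*k + 21)/(9*k^2 + 3*k - 20)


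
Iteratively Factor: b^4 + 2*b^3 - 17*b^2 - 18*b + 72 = (b + 4)*(b^3 - 2*b^2 - 9*b + 18) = (b + 3)*(b + 4)*(b^2 - 5*b + 6) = (b - 3)*(b + 3)*(b + 4)*(b - 2)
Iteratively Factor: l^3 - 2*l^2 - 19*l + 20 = (l + 4)*(l^2 - 6*l + 5) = (l - 1)*(l + 4)*(l - 5)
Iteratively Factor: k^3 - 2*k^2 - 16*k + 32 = (k - 4)*(k^2 + 2*k - 8) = (k - 4)*(k - 2)*(k + 4)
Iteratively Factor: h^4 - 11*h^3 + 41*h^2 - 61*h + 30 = (h - 1)*(h^3 - 10*h^2 + 31*h - 30) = (h - 3)*(h - 1)*(h^2 - 7*h + 10) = (h - 5)*(h - 3)*(h - 1)*(h - 2)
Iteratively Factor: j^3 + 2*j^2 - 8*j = (j + 4)*(j^2 - 2*j) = j*(j + 4)*(j - 2)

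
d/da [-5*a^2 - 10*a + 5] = -10*a - 10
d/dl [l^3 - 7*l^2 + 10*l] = 3*l^2 - 14*l + 10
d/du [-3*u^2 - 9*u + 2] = -6*u - 9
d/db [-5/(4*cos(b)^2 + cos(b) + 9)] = -5*(8*cos(b) + 1)*sin(b)/(4*cos(b)^2 + cos(b) + 9)^2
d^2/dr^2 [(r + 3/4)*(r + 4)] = 2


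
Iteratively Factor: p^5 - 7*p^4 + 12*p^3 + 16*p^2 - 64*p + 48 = (p - 2)*(p^4 - 5*p^3 + 2*p^2 + 20*p - 24) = (p - 2)^2*(p^3 - 3*p^2 - 4*p + 12) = (p - 2)^3*(p^2 - p - 6) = (p - 3)*(p - 2)^3*(p + 2)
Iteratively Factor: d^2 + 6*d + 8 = (d + 4)*(d + 2)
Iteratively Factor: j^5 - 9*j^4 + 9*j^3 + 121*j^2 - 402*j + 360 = (j + 4)*(j^4 - 13*j^3 + 61*j^2 - 123*j + 90) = (j - 3)*(j + 4)*(j^3 - 10*j^2 + 31*j - 30) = (j - 3)^2*(j + 4)*(j^2 - 7*j + 10) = (j - 5)*(j - 3)^2*(j + 4)*(j - 2)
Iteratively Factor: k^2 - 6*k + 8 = (k - 2)*(k - 4)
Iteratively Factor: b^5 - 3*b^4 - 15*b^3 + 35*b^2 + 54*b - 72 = (b + 3)*(b^4 - 6*b^3 + 3*b^2 + 26*b - 24) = (b - 3)*(b + 3)*(b^3 - 3*b^2 - 6*b + 8) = (b - 3)*(b - 1)*(b + 3)*(b^2 - 2*b - 8) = (b - 3)*(b - 1)*(b + 2)*(b + 3)*(b - 4)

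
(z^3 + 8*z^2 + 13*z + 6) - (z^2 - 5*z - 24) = z^3 + 7*z^2 + 18*z + 30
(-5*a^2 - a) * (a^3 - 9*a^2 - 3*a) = -5*a^5 + 44*a^4 + 24*a^3 + 3*a^2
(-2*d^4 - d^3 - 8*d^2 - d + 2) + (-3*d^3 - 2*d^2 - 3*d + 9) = -2*d^4 - 4*d^3 - 10*d^2 - 4*d + 11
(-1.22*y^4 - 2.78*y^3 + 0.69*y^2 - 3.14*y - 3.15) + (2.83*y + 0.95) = -1.22*y^4 - 2.78*y^3 + 0.69*y^2 - 0.31*y - 2.2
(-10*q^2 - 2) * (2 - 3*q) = 30*q^3 - 20*q^2 + 6*q - 4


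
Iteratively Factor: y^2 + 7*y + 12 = (y + 3)*(y + 4)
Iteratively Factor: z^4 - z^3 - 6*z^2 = (z)*(z^3 - z^2 - 6*z) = z^2*(z^2 - z - 6) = z^2*(z - 3)*(z + 2)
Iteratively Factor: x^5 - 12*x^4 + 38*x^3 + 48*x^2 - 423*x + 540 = (x - 3)*(x^4 - 9*x^3 + 11*x^2 + 81*x - 180) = (x - 5)*(x - 3)*(x^3 - 4*x^2 - 9*x + 36) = (x - 5)*(x - 3)^2*(x^2 - x - 12) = (x - 5)*(x - 4)*(x - 3)^2*(x + 3)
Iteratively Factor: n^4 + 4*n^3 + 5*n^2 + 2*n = (n + 2)*(n^3 + 2*n^2 + n) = n*(n + 2)*(n^2 + 2*n + 1) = n*(n + 1)*(n + 2)*(n + 1)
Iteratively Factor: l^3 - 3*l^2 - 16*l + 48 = (l + 4)*(l^2 - 7*l + 12) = (l - 4)*(l + 4)*(l - 3)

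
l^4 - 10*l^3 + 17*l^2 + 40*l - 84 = (l - 7)*(l - 3)*(l - 2)*(l + 2)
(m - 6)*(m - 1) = m^2 - 7*m + 6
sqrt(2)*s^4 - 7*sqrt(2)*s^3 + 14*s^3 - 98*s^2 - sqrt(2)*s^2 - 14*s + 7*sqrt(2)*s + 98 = (s - 7)*(s - 1)*(s + 7*sqrt(2))*(sqrt(2)*s + sqrt(2))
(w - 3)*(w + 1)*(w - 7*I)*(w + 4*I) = w^4 - 2*w^3 - 3*I*w^3 + 25*w^2 + 6*I*w^2 - 56*w + 9*I*w - 84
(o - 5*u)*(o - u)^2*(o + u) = o^4 - 6*o^3*u + 4*o^2*u^2 + 6*o*u^3 - 5*u^4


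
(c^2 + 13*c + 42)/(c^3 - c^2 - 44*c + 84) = (c + 6)/(c^2 - 8*c + 12)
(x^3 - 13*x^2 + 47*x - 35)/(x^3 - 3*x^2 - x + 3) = (x^2 - 12*x + 35)/(x^2 - 2*x - 3)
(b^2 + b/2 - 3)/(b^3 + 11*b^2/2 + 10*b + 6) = (2*b - 3)/(2*b^2 + 7*b + 6)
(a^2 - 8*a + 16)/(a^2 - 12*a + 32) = (a - 4)/(a - 8)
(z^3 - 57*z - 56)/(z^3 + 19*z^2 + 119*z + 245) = (z^2 - 7*z - 8)/(z^2 + 12*z + 35)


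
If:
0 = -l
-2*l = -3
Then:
No Solution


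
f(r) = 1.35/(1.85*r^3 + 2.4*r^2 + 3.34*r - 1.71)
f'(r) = 1.35*(-5.55*r^2 - 4.8*r - 3.34)/(1.85*r^3 + 2.4*r^2 + 3.34*r - 1.71)^2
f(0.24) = -1.81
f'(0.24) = -11.72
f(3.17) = 0.01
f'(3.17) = -0.01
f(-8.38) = -0.00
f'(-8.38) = -0.00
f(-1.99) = -0.10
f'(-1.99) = -0.12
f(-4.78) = -0.01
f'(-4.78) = -0.01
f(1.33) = 0.12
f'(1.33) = -0.21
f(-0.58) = -0.42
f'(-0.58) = -0.32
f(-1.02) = -0.29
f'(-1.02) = -0.27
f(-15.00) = -0.00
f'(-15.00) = -0.00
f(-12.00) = -0.00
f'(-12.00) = -0.00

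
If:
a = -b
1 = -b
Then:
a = 1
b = -1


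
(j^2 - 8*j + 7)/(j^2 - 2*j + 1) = (j - 7)/(j - 1)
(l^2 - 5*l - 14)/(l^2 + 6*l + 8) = (l - 7)/(l + 4)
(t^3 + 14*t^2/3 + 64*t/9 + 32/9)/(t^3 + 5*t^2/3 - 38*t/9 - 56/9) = (3*t^2 + 10*t + 8)/(3*t^2 + t - 14)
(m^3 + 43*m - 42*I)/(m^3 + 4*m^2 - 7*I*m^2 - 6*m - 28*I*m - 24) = (m + 7*I)/(m + 4)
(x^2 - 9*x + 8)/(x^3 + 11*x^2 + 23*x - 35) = (x - 8)/(x^2 + 12*x + 35)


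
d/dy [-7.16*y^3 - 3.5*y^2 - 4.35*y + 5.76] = -21.48*y^2 - 7.0*y - 4.35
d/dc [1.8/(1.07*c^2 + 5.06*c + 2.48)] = (-3.852*c - 9.108)/(1.07*c^2 + 5.06*c + 2.48)^2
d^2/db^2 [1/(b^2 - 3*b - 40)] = 2*(b^2 - 3*b - (2*b - 3)^2 - 40)/(-b^2 + 3*b + 40)^3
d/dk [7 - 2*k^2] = -4*k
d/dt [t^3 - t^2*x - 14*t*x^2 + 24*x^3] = 3*t^2 - 2*t*x - 14*x^2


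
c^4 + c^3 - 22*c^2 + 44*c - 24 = (c - 2)^2*(c - 1)*(c + 6)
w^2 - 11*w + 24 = (w - 8)*(w - 3)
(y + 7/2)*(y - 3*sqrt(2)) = y^2 - 3*sqrt(2)*y + 7*y/2 - 21*sqrt(2)/2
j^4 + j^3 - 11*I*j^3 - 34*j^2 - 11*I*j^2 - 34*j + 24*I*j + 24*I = (j + 1)*(j - 6*I)*(j - 4*I)*(j - I)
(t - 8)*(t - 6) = t^2 - 14*t + 48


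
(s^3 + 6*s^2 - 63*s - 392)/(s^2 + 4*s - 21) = (s^2 - s - 56)/(s - 3)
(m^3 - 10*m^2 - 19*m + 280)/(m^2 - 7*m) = m - 3 - 40/m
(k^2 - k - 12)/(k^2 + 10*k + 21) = (k - 4)/(k + 7)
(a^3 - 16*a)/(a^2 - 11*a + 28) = a*(a + 4)/(a - 7)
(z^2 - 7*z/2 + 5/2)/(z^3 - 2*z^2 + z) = (z - 5/2)/(z*(z - 1))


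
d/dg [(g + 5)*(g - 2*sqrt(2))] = 2*g - 2*sqrt(2) + 5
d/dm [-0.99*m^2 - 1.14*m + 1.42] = -1.98*m - 1.14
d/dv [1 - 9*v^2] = -18*v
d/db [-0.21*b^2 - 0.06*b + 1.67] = -0.42*b - 0.06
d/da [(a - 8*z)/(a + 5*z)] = 13*z/(a + 5*z)^2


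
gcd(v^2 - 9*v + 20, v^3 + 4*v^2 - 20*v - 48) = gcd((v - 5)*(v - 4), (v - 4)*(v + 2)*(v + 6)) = v - 4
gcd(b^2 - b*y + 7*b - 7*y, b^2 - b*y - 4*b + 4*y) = -b + y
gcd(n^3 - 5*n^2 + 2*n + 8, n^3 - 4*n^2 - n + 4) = n^2 - 3*n - 4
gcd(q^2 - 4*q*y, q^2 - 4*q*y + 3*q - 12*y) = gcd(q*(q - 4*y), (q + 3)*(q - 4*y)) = -q + 4*y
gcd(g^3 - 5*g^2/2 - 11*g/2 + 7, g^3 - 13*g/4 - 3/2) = 1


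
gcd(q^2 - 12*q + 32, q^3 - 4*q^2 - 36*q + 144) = q - 4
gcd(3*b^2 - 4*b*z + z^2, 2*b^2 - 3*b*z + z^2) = -b + z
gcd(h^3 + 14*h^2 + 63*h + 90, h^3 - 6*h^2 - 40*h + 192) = h + 6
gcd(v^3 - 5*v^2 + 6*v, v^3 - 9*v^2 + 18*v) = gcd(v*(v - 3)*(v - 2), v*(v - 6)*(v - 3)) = v^2 - 3*v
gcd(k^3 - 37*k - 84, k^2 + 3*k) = k + 3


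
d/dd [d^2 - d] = 2*d - 1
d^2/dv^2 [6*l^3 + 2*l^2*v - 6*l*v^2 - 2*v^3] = -12*l - 12*v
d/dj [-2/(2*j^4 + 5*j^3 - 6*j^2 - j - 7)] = 2*(8*j^3 + 15*j^2 - 12*j - 1)/(-2*j^4 - 5*j^3 + 6*j^2 + j + 7)^2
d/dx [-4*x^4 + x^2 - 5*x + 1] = -16*x^3 + 2*x - 5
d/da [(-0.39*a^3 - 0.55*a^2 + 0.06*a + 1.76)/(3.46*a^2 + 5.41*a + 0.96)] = (-1.3494*a^4 - 4.2198*a^3 - 4.3063*a^2 - 13.2352*a - 9.464)/(11.9716*a^4 + 37.4372*a^3 + 35.9113*a^2 + 10.3872*a + 0.9216)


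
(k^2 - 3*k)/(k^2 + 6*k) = (k - 3)/(k + 6)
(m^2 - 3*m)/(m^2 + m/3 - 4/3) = 3*m*(m - 3)/(3*m^2 + m - 4)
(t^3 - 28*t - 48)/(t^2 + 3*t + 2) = (t^2 - 2*t - 24)/(t + 1)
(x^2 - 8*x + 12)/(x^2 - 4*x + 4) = (x - 6)/(x - 2)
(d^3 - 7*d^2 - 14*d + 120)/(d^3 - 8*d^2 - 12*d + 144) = (d - 5)/(d - 6)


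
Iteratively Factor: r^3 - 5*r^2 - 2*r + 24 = (r - 4)*(r^2 - r - 6) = (r - 4)*(r - 3)*(r + 2)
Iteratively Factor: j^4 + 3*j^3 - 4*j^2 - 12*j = (j + 2)*(j^3 + j^2 - 6*j) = (j - 2)*(j + 2)*(j^2 + 3*j) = (j - 2)*(j + 2)*(j + 3)*(j)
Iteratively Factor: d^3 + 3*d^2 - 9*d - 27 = (d + 3)*(d^2 - 9) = (d - 3)*(d + 3)*(d + 3)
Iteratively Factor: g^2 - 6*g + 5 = (g - 5)*(g - 1)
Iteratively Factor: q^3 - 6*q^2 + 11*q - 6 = (q - 2)*(q^2 - 4*q + 3) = (q - 2)*(q - 1)*(q - 3)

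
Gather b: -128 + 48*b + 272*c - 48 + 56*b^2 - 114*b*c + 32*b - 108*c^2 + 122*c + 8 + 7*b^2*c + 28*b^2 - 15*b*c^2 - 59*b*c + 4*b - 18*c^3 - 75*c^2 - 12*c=b^2*(7*c + 84) + b*(-15*c^2 - 173*c + 84) - 18*c^3 - 183*c^2 + 382*c - 168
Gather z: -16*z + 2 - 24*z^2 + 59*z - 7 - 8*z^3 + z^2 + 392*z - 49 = -8*z^3 - 23*z^2 + 435*z - 54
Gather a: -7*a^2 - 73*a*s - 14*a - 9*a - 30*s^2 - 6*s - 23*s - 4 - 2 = -7*a^2 + a*(-73*s - 23) - 30*s^2 - 29*s - 6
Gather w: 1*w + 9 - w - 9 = 0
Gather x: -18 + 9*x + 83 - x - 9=8*x + 56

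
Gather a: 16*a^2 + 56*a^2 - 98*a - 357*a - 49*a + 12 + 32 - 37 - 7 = 72*a^2 - 504*a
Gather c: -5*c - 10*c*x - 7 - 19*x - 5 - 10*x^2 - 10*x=c*(-10*x - 5) - 10*x^2 - 29*x - 12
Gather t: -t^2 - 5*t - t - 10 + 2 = -t^2 - 6*t - 8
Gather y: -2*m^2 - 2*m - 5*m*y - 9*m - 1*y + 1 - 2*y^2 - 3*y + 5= -2*m^2 - 11*m - 2*y^2 + y*(-5*m - 4) + 6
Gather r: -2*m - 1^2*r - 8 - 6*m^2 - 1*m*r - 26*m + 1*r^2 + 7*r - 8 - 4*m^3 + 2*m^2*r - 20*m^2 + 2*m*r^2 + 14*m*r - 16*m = -4*m^3 - 26*m^2 - 44*m + r^2*(2*m + 1) + r*(2*m^2 + 13*m + 6) - 16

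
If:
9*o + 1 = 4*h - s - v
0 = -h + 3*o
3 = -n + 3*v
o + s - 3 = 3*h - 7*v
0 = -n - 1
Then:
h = 0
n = -1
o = 0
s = -5/3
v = 2/3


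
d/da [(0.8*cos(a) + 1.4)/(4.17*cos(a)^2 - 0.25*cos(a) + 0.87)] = (3.336*cos(a)^2 + 11.676*cos(a) - 1.046)*sin(a)/(17.3889*cos(a)^4 - 2.085*cos(a)^3 + 7.3183*cos(a)^2 - 0.435*cos(a) + 0.7569)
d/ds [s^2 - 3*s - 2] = 2*s - 3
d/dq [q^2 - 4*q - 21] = 2*q - 4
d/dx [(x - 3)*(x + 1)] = 2*x - 2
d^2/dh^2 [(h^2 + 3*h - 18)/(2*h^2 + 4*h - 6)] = (h^3 - 45*h^2 - 81*h - 99)/(h^6 + 6*h^5 + 3*h^4 - 28*h^3 - 9*h^2 + 54*h - 27)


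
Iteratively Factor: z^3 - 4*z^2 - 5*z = (z + 1)*(z^2 - 5*z) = (z - 5)*(z + 1)*(z)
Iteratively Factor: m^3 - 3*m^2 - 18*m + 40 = (m - 5)*(m^2 + 2*m - 8) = (m - 5)*(m - 2)*(m + 4)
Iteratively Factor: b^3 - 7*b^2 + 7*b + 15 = (b - 3)*(b^2 - 4*b - 5) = (b - 5)*(b - 3)*(b + 1)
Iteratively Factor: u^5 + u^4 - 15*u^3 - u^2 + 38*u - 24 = (u - 1)*(u^4 + 2*u^3 - 13*u^2 - 14*u + 24) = (u - 1)*(u + 2)*(u^3 - 13*u + 12) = (u - 1)^2*(u + 2)*(u^2 + u - 12) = (u - 1)^2*(u + 2)*(u + 4)*(u - 3)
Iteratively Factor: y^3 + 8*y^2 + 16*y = (y + 4)*(y^2 + 4*y) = y*(y + 4)*(y + 4)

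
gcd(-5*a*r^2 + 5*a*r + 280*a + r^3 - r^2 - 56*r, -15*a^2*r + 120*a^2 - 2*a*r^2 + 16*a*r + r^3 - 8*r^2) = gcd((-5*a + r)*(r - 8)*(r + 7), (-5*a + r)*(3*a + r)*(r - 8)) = -5*a*r + 40*a + r^2 - 8*r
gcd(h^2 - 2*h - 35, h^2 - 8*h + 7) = h - 7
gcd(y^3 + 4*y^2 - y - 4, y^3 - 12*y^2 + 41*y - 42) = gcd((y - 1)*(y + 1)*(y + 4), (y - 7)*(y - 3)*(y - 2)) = 1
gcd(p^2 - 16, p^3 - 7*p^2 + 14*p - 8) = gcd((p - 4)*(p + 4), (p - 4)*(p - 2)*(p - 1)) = p - 4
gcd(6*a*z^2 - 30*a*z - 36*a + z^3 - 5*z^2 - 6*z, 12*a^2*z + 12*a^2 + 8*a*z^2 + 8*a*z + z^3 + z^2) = 6*a*z + 6*a + z^2 + z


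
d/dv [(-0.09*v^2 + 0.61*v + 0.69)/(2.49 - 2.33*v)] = (0.2097*v^2 - 0.4482*v + 3.1266)/(5.4289*v^2 - 11.6034*v + 6.2001)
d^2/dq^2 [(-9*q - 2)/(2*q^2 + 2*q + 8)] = (-(2*q + 1)^2*(9*q + 2) + (27*q + 11)*(q^2 + q + 4))/(q^2 + q + 4)^3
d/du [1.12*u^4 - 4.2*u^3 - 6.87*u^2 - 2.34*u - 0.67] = 4.48*u^3 - 12.6*u^2 - 13.74*u - 2.34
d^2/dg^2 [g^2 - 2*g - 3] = 2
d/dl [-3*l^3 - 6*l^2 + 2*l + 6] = -9*l^2 - 12*l + 2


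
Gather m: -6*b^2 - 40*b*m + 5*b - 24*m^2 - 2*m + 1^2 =-6*b^2 + 5*b - 24*m^2 + m*(-40*b - 2) + 1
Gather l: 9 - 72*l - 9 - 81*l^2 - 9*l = -81*l^2 - 81*l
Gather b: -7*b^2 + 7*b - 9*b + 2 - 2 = -7*b^2 - 2*b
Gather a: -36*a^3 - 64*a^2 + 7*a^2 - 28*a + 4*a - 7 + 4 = -36*a^3 - 57*a^2 - 24*a - 3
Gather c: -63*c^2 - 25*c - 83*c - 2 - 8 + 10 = -63*c^2 - 108*c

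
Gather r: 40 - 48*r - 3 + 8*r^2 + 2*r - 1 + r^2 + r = 9*r^2 - 45*r + 36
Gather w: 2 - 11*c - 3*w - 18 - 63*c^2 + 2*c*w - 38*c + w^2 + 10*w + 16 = -63*c^2 - 49*c + w^2 + w*(2*c + 7)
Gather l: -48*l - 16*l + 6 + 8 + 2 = 16 - 64*l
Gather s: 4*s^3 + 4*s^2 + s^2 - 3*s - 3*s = 4*s^3 + 5*s^2 - 6*s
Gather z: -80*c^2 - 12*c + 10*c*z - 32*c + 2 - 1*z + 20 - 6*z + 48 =-80*c^2 - 44*c + z*(10*c - 7) + 70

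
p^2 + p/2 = p*(p + 1/2)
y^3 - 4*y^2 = y^2*(y - 4)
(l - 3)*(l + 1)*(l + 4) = l^3 + 2*l^2 - 11*l - 12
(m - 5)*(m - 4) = m^2 - 9*m + 20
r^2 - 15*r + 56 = (r - 8)*(r - 7)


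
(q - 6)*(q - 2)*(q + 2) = q^3 - 6*q^2 - 4*q + 24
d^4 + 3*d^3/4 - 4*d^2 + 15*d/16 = d*(d - 3/2)*(d - 1/4)*(d + 5/2)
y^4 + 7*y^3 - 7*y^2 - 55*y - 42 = (y - 3)*(y + 1)*(y + 2)*(y + 7)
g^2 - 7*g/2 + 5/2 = (g - 5/2)*(g - 1)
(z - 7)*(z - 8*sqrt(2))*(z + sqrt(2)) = z^3 - 7*sqrt(2)*z^2 - 7*z^2 - 16*z + 49*sqrt(2)*z + 112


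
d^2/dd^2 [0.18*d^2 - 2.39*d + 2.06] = 0.360000000000000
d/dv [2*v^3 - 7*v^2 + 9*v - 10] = 6*v^2 - 14*v + 9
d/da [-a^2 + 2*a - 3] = 2 - 2*a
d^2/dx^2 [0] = 0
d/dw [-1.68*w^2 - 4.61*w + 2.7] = -3.36*w - 4.61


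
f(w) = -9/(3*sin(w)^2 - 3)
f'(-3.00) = 0.87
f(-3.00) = 3.06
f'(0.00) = 0.00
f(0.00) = 3.00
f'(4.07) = 22.34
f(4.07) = 8.36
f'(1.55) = 667100.62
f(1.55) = 6937.62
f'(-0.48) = -3.97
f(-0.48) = 3.81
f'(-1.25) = -181.61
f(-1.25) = 30.17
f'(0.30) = 2.03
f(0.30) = 3.29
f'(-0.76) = -10.85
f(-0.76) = 5.71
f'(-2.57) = 5.46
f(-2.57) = 4.24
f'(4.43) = 266.33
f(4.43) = 38.64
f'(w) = 54*sin(w)*cos(w)/(3*sin(w)^2 - 3)^2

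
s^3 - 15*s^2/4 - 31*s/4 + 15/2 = (s - 5)*(s - 3/4)*(s + 2)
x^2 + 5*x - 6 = (x - 1)*(x + 6)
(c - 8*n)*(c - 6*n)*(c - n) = c^3 - 15*c^2*n + 62*c*n^2 - 48*n^3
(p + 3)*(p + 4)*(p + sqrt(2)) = p^3 + sqrt(2)*p^2 + 7*p^2 + 7*sqrt(2)*p + 12*p + 12*sqrt(2)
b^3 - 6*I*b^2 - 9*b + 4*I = (b - 4*I)*(b - I)^2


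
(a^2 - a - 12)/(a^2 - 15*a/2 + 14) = 2*(a + 3)/(2*a - 7)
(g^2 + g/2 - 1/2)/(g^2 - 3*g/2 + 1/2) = (g + 1)/(g - 1)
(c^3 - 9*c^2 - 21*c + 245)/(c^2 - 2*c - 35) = c - 7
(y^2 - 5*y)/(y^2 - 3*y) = (y - 5)/(y - 3)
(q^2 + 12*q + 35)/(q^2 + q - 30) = (q^2 + 12*q + 35)/(q^2 + q - 30)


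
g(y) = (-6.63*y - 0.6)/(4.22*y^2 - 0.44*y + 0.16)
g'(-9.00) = 0.02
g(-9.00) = 0.17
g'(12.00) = 0.01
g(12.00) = -0.13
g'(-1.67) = 0.43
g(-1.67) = 0.83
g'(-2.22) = 0.26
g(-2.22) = 0.64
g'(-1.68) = 0.42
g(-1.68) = 0.82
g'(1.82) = 0.57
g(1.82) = -0.95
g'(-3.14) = 0.14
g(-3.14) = 0.47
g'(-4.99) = 0.06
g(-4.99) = 0.30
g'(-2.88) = 0.16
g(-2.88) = 0.51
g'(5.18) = 0.06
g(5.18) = -0.31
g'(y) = (0.44 - 8.44*y)*(-6.63*y - 0.6)/(4.22*y^2 - 0.44*y + 0.16)^2 - 6.63/(4.22*y^2 - 0.44*y + 0.16)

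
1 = 1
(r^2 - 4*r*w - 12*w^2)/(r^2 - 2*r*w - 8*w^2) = (r - 6*w)/(r - 4*w)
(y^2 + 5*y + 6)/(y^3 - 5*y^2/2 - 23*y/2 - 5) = 2*(y + 3)/(2*y^2 - 9*y - 5)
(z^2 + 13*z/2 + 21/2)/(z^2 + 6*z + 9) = (z + 7/2)/(z + 3)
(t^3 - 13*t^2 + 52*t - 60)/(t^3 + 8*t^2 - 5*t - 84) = (t^3 - 13*t^2 + 52*t - 60)/(t^3 + 8*t^2 - 5*t - 84)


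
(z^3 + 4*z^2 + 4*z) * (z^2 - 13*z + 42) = z^5 - 9*z^4 - 6*z^3 + 116*z^2 + 168*z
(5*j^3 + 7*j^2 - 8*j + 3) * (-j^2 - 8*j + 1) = -5*j^5 - 47*j^4 - 43*j^3 + 68*j^2 - 32*j + 3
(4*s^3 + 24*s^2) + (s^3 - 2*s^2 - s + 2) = 5*s^3 + 22*s^2 - s + 2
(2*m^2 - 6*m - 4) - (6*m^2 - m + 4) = -4*m^2 - 5*m - 8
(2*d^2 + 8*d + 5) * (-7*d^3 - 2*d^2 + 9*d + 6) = -14*d^5 - 60*d^4 - 33*d^3 + 74*d^2 + 93*d + 30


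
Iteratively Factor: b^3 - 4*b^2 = (b)*(b^2 - 4*b) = b^2*(b - 4)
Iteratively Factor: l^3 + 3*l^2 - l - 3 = (l - 1)*(l^2 + 4*l + 3) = (l - 1)*(l + 1)*(l + 3)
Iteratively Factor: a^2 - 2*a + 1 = (a - 1)*(a - 1)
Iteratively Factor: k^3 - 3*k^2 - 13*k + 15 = (k - 5)*(k^2 + 2*k - 3) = (k - 5)*(k - 1)*(k + 3)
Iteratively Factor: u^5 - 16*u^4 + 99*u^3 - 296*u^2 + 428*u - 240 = (u - 4)*(u^4 - 12*u^3 + 51*u^2 - 92*u + 60) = (u - 4)*(u - 3)*(u^3 - 9*u^2 + 24*u - 20) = (u - 4)*(u - 3)*(u - 2)*(u^2 - 7*u + 10) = (u - 5)*(u - 4)*(u - 3)*(u - 2)*(u - 2)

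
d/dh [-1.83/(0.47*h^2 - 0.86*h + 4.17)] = (1.7202*h - 1.5738)/(0.47*h^2 - 0.86*h + 4.17)^2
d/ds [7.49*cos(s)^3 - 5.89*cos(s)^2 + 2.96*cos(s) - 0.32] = (-22.47*cos(s)^2 + 11.78*cos(s) - 2.96)*sin(s)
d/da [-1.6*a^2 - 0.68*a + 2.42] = -3.2*a - 0.68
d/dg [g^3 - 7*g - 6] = 3*g^2 - 7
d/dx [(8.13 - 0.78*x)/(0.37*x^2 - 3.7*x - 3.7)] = (0.2886*x^2 - 6.0162*x + 32.967)/(0.1369*x^4 - 2.738*x^3 + 10.952*x^2 + 27.38*x + 13.69)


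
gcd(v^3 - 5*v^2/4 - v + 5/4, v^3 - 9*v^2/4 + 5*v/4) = v^2 - 9*v/4 + 5/4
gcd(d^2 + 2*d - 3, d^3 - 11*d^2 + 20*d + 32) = 1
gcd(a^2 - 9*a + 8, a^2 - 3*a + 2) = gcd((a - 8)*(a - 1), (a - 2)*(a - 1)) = a - 1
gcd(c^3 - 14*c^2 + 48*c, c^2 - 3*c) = c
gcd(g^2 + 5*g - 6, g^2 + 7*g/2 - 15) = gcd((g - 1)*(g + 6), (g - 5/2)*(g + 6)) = g + 6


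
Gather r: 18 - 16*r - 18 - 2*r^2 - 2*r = -2*r^2 - 18*r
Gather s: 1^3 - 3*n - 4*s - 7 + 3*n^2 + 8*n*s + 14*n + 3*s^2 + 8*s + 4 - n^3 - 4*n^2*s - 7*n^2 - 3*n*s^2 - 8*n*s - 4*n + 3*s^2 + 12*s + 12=-n^3 - 4*n^2 + 7*n + s^2*(6 - 3*n) + s*(16 - 4*n^2) + 10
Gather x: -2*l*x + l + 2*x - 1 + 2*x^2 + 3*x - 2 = l + 2*x^2 + x*(5 - 2*l) - 3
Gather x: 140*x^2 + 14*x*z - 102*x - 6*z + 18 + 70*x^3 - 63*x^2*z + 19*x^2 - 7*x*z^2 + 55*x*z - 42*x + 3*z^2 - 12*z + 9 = 70*x^3 + x^2*(159 - 63*z) + x*(-7*z^2 + 69*z - 144) + 3*z^2 - 18*z + 27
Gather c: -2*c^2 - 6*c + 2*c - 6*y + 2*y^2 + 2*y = -2*c^2 - 4*c + 2*y^2 - 4*y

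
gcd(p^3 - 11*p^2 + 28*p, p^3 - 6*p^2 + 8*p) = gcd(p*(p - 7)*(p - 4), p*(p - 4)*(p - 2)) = p^2 - 4*p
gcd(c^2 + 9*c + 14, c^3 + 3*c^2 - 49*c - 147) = c + 7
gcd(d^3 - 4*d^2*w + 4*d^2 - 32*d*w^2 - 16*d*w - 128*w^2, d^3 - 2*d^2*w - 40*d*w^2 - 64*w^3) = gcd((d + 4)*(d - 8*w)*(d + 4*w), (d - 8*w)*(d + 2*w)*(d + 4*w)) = -d^2 + 4*d*w + 32*w^2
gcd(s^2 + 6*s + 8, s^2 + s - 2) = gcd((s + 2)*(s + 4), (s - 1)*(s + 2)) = s + 2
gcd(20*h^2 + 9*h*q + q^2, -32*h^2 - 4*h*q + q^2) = 4*h + q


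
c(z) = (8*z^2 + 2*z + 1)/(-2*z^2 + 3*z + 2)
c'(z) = (4*z - 3)*(8*z^2 + 2*z + 1)/(-2*z^2 + 3*z + 2)^2 + (16*z + 2)/(-2*z^2 + 3*z + 2)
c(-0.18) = 0.64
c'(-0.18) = -2.35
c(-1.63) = -2.32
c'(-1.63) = 0.25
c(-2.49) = -2.55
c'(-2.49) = 0.27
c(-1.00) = -2.33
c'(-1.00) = -0.78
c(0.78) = 2.38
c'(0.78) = 4.73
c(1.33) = 7.26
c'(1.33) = 16.37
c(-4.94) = -3.02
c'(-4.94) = 0.13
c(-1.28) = -2.26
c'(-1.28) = 0.03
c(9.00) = -5.02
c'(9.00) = 0.15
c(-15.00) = -3.59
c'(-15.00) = 0.02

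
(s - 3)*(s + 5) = s^2 + 2*s - 15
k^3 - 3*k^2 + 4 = (k - 2)^2*(k + 1)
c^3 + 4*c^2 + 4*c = c*(c + 2)^2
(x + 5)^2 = x^2 + 10*x + 25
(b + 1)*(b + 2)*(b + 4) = b^3 + 7*b^2 + 14*b + 8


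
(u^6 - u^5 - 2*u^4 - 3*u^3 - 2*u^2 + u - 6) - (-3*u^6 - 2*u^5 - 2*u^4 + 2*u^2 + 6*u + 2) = 4*u^6 + u^5 - 3*u^3 - 4*u^2 - 5*u - 8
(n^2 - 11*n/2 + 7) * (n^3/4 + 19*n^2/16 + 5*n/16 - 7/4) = n^5/4 - 3*n^4/16 - 143*n^3/32 + 155*n^2/32 + 189*n/16 - 49/4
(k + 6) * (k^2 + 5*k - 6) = k^3 + 11*k^2 + 24*k - 36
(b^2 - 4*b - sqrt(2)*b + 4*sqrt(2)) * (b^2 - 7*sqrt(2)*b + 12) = b^4 - 8*sqrt(2)*b^3 - 4*b^3 + 26*b^2 + 32*sqrt(2)*b^2 - 104*b - 12*sqrt(2)*b + 48*sqrt(2)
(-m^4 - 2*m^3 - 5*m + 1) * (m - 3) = -m^5 + m^4 + 6*m^3 - 5*m^2 + 16*m - 3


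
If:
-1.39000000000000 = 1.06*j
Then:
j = -1.31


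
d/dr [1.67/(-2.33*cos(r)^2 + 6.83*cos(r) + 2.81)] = (11.4061 - 7.7822*cos(r))*sin(r)/(-2.33*cos(r)^2 + 6.83*cos(r) + 2.81)^2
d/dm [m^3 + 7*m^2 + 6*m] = 3*m^2 + 14*m + 6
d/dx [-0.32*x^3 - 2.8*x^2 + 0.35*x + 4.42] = -0.96*x^2 - 5.6*x + 0.35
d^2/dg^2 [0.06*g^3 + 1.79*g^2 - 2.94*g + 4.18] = 0.36*g + 3.58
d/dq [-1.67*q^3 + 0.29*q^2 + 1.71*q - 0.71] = -5.01*q^2 + 0.58*q + 1.71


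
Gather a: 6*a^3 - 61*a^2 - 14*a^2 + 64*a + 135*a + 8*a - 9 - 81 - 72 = 6*a^3 - 75*a^2 + 207*a - 162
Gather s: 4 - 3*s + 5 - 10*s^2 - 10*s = -10*s^2 - 13*s + 9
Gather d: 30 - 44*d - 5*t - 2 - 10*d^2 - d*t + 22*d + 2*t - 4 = -10*d^2 + d*(-t - 22) - 3*t + 24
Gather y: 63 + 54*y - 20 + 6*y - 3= 60*y + 40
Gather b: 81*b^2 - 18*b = 81*b^2 - 18*b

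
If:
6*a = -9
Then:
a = -3/2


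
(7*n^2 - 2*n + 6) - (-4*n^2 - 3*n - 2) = 11*n^2 + n + 8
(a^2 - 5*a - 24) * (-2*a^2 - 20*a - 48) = -2*a^4 - 10*a^3 + 100*a^2 + 720*a + 1152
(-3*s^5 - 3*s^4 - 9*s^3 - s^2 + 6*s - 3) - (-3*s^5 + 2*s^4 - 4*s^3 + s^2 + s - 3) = -5*s^4 - 5*s^3 - 2*s^2 + 5*s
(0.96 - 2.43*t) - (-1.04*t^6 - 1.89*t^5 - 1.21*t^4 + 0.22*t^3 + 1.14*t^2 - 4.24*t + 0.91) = 1.04*t^6 + 1.89*t^5 + 1.21*t^4 - 0.22*t^3 - 1.14*t^2 + 1.81*t + 0.0499999999999999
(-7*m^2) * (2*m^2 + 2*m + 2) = -14*m^4 - 14*m^3 - 14*m^2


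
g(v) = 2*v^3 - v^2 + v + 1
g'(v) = 6*v^2 - 2*v + 1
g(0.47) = 1.46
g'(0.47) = 1.39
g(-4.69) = -232.01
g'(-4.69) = 142.36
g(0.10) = 1.09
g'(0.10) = 0.86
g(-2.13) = -24.99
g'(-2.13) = 32.48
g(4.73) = 195.00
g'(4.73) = 125.78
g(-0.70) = -0.88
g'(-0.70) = 5.34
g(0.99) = 2.95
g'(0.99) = 4.90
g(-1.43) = -8.32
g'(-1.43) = 16.13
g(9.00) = 1387.00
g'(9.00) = 469.00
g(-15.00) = -6989.00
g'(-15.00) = 1381.00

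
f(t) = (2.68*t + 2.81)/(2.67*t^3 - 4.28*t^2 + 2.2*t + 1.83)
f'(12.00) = -0.00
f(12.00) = 0.01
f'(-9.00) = 0.00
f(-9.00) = 0.01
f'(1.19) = -1.49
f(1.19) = 2.08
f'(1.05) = -0.75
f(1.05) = 2.24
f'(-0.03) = -0.65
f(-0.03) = 1.55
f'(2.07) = -0.91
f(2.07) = 0.71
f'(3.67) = -0.11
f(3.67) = 0.15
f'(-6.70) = 0.00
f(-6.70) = 0.02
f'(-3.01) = 0.02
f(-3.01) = 0.05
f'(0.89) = 0.25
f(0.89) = 2.28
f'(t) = (2.68*t + 2.81)*(-8.01*t^2 + 8.56*t - 2.2)/(2.67*t^3 - 4.28*t^2 + 2.2*t + 1.83)^2 + 2.68/(2.67*t^3 - 4.28*t^2 + 2.2*t + 1.83) = (-14.3112*t^3 - 11.0377*t^2 + 24.0536*t - 1.2776)/(7.1289*t^6 - 22.8552*t^5 + 30.0664*t^4 - 9.0598*t^3 - 10.8248*t^2 + 8.052*t + 3.3489)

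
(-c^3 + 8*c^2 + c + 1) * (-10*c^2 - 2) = 10*c^5 - 80*c^4 - 8*c^3 - 26*c^2 - 2*c - 2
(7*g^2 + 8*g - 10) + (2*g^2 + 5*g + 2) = 9*g^2 + 13*g - 8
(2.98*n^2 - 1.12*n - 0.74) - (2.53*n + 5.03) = 2.98*n^2 - 3.65*n - 5.77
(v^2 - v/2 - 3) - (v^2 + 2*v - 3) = -5*v/2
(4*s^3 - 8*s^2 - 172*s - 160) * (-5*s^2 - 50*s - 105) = -20*s^5 - 160*s^4 + 840*s^3 + 10240*s^2 + 26060*s + 16800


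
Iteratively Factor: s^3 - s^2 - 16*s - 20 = (s + 2)*(s^2 - 3*s - 10) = (s - 5)*(s + 2)*(s + 2)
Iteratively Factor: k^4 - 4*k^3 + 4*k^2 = (k - 2)*(k^3 - 2*k^2) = (k - 2)^2*(k^2) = k*(k - 2)^2*(k)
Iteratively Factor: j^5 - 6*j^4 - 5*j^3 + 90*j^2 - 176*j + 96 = (j - 4)*(j^4 - 2*j^3 - 13*j^2 + 38*j - 24) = (j - 4)*(j - 2)*(j^3 - 13*j + 12) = (j - 4)*(j - 3)*(j - 2)*(j^2 + 3*j - 4) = (j - 4)*(j - 3)*(j - 2)*(j - 1)*(j + 4)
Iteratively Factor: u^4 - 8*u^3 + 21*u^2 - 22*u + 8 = (u - 1)*(u^3 - 7*u^2 + 14*u - 8) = (u - 2)*(u - 1)*(u^2 - 5*u + 4) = (u - 4)*(u - 2)*(u - 1)*(u - 1)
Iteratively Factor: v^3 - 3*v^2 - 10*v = (v)*(v^2 - 3*v - 10) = v*(v - 5)*(v + 2)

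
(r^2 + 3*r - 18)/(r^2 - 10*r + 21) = (r + 6)/(r - 7)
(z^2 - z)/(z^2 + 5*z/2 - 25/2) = 2*z*(z - 1)/(2*z^2 + 5*z - 25)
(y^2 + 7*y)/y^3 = (y + 7)/y^2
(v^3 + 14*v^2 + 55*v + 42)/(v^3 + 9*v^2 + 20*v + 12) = (v + 7)/(v + 2)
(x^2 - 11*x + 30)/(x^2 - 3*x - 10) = (x - 6)/(x + 2)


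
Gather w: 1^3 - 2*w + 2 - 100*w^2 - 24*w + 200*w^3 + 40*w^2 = 200*w^3 - 60*w^2 - 26*w + 3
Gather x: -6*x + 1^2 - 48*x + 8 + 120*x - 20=66*x - 11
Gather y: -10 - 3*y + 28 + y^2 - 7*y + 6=y^2 - 10*y + 24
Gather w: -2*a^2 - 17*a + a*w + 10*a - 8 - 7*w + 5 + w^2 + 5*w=-2*a^2 - 7*a + w^2 + w*(a - 2) - 3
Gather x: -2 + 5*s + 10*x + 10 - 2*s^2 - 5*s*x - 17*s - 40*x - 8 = -2*s^2 - 12*s + x*(-5*s - 30)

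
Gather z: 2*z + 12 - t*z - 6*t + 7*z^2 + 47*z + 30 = -6*t + 7*z^2 + z*(49 - t) + 42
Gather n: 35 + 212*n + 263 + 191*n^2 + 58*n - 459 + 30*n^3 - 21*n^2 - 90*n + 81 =30*n^3 + 170*n^2 + 180*n - 80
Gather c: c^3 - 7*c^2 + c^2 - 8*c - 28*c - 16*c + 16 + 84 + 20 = c^3 - 6*c^2 - 52*c + 120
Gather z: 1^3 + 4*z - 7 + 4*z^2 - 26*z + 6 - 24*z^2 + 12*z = -20*z^2 - 10*z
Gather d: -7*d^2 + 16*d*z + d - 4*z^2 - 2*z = -7*d^2 + d*(16*z + 1) - 4*z^2 - 2*z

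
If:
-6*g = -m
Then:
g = m/6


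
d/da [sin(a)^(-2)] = -2*cos(a)/sin(a)^3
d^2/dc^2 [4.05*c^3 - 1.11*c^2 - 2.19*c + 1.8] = 24.3*c - 2.22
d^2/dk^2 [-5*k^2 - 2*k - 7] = -10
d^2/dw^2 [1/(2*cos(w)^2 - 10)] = (-2*sin(w)^4 + 11*sin(w)^2 - 4)/(cos(w)^2 - 5)^3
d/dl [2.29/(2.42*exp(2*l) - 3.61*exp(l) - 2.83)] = (8.2669 - 11.0836*exp(l))*exp(l)/(-2.42*exp(2*l) + 3.61*exp(l) + 2.83)^2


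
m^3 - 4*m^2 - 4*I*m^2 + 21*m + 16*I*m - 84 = (m - 4)*(m - 7*I)*(m + 3*I)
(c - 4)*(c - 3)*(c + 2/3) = c^3 - 19*c^2/3 + 22*c/3 + 8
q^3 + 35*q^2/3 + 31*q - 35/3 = (q - 1/3)*(q + 5)*(q + 7)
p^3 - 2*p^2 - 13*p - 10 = (p - 5)*(p + 1)*(p + 2)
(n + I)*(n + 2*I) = n^2 + 3*I*n - 2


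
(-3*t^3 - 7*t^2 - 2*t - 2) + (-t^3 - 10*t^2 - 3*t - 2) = -4*t^3 - 17*t^2 - 5*t - 4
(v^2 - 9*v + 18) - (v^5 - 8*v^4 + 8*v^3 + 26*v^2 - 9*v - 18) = -v^5 + 8*v^4 - 8*v^3 - 25*v^2 + 36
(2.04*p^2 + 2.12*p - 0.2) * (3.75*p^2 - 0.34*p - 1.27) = 7.65*p^4 + 7.2564*p^3 - 4.0616*p^2 - 2.6244*p + 0.254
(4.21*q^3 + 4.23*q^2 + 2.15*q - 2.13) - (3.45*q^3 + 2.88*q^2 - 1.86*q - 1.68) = 0.76*q^3 + 1.35*q^2 + 4.01*q - 0.45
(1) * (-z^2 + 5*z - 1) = -z^2 + 5*z - 1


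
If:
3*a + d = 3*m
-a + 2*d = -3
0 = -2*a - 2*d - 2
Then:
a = 1/3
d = -4/3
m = -1/9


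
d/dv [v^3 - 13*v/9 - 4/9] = 3*v^2 - 13/9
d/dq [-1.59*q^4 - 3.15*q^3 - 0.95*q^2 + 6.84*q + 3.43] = -6.36*q^3 - 9.45*q^2 - 1.9*q + 6.84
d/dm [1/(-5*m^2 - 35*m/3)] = 3*(6*m + 7)/(5*m^2*(3*m + 7)^2)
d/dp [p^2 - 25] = 2*p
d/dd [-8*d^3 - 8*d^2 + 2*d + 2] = -24*d^2 - 16*d + 2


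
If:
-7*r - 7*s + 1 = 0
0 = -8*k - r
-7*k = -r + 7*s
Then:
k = -1/71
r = 8/71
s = 15/497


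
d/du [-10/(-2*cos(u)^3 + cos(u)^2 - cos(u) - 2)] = 10*(6*cos(u)^2 - 2*cos(u) + 1)*sin(u)/(2*cos(u)^3 - cos(u)^2 + cos(u) + 2)^2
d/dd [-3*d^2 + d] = 1 - 6*d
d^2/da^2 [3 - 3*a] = 0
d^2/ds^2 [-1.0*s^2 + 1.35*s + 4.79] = -2.00000000000000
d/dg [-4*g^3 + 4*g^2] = 4*g*(2 - 3*g)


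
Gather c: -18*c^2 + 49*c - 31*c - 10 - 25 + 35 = -18*c^2 + 18*c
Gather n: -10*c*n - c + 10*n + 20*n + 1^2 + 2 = -c + n*(30 - 10*c) + 3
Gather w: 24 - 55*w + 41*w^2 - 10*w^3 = -10*w^3 + 41*w^2 - 55*w + 24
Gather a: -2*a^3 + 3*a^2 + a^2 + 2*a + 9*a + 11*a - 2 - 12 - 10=-2*a^3 + 4*a^2 + 22*a - 24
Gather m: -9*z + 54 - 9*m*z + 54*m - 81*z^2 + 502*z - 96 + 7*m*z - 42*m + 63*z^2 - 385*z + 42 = m*(12 - 2*z) - 18*z^2 + 108*z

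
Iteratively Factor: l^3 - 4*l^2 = (l - 4)*(l^2) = l*(l - 4)*(l)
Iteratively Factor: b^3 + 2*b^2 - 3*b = (b)*(b^2 + 2*b - 3) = b*(b + 3)*(b - 1)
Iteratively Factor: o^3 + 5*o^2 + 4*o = (o + 1)*(o^2 + 4*o) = (o + 1)*(o + 4)*(o)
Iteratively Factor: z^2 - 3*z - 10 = (z - 5)*(z + 2)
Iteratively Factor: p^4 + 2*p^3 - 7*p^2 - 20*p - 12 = (p + 2)*(p^3 - 7*p - 6) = (p - 3)*(p + 2)*(p^2 + 3*p + 2) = (p - 3)*(p + 1)*(p + 2)*(p + 2)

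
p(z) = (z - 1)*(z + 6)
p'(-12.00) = -19.00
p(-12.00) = 78.00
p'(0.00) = 5.00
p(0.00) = -6.00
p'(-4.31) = -3.62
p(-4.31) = -8.97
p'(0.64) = 6.28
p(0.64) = -2.39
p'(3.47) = 11.94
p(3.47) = 23.39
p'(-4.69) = -4.38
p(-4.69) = -7.45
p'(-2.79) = -0.58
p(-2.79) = -12.17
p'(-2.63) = -0.26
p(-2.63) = -12.23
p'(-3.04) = -1.08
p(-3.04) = -11.96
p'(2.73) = 10.46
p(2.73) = 15.10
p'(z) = 2*z + 5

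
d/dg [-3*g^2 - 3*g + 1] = -6*g - 3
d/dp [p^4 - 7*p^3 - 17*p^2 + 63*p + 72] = 4*p^3 - 21*p^2 - 34*p + 63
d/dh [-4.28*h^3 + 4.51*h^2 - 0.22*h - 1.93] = -12.84*h^2 + 9.02*h - 0.22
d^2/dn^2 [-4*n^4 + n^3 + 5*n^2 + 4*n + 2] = -48*n^2 + 6*n + 10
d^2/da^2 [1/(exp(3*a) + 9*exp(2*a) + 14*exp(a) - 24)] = (2*(3*exp(2*a) + 18*exp(a) + 14)^2*exp(a) - (9*exp(2*a) + 36*exp(a) + 14)*(exp(3*a) + 9*exp(2*a) + 14*exp(a) - 24))*exp(a)/(exp(3*a) + 9*exp(2*a) + 14*exp(a) - 24)^3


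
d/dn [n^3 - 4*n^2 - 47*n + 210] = 3*n^2 - 8*n - 47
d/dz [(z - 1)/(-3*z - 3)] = -2/(3*(z + 1)^2)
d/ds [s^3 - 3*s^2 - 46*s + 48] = 3*s^2 - 6*s - 46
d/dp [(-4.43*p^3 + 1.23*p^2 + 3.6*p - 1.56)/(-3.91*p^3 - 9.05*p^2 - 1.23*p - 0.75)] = (44.9008*p^4 + 39.0498*p^3 + 22.7358*p^2 - 30.081*p - 4.6188)/(15.2881*p^6 + 70.771*p^5 + 91.5211*p^4 + 28.128*p^3 + 15.0879*p^2 + 1.845*p + 0.5625)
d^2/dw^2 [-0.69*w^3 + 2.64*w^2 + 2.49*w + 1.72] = 5.28 - 4.14*w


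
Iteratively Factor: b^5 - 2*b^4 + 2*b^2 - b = (b + 1)*(b^4 - 3*b^3 + 3*b^2 - b) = b*(b + 1)*(b^3 - 3*b^2 + 3*b - 1) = b*(b - 1)*(b + 1)*(b^2 - 2*b + 1) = b*(b - 1)^2*(b + 1)*(b - 1)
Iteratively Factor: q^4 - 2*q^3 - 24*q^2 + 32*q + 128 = (q + 2)*(q^3 - 4*q^2 - 16*q + 64) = (q + 2)*(q + 4)*(q^2 - 8*q + 16) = (q - 4)*(q + 2)*(q + 4)*(q - 4)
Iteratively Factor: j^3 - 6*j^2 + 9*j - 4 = (j - 4)*(j^2 - 2*j + 1) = (j - 4)*(j - 1)*(j - 1)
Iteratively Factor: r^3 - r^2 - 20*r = (r - 5)*(r^2 + 4*r) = (r - 5)*(r + 4)*(r)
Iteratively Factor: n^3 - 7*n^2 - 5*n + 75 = (n + 3)*(n^2 - 10*n + 25) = (n - 5)*(n + 3)*(n - 5)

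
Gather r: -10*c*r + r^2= -10*c*r + r^2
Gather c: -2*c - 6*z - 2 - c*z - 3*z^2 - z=c*(-z - 2) - 3*z^2 - 7*z - 2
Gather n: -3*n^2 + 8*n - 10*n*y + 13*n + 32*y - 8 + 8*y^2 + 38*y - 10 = -3*n^2 + n*(21 - 10*y) + 8*y^2 + 70*y - 18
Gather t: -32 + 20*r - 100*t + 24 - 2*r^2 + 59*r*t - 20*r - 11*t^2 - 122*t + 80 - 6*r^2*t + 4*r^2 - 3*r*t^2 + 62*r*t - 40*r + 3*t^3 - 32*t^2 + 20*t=2*r^2 - 40*r + 3*t^3 + t^2*(-3*r - 43) + t*(-6*r^2 + 121*r - 202) + 72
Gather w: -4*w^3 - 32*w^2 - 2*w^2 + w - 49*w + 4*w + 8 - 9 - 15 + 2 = -4*w^3 - 34*w^2 - 44*w - 14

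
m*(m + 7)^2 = m^3 + 14*m^2 + 49*m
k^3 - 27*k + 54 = (k - 3)^2*(k + 6)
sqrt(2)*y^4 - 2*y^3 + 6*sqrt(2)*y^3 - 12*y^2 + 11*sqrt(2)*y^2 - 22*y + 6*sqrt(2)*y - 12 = (y + 2)*(y + 3)*(y - sqrt(2))*(sqrt(2)*y + sqrt(2))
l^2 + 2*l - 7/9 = (l - 1/3)*(l + 7/3)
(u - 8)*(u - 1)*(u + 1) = u^3 - 8*u^2 - u + 8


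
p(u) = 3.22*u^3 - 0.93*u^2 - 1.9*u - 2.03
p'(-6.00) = 357.02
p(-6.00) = -719.63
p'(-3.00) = 90.62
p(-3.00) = -91.64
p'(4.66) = 199.21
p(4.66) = 294.77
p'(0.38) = -1.21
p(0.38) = -2.71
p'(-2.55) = 65.66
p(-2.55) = -56.62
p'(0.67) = 1.19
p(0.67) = -2.75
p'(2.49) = 53.36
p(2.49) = 37.18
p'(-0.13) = -1.49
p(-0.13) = -1.81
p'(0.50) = -0.42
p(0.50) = -2.81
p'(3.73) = 125.56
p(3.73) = 145.05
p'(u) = 9.66*u^2 - 1.86*u - 1.9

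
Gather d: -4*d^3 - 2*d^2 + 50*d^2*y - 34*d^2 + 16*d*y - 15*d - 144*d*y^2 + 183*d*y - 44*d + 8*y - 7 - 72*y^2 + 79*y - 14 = -4*d^3 + d^2*(50*y - 36) + d*(-144*y^2 + 199*y - 59) - 72*y^2 + 87*y - 21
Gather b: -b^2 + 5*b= -b^2 + 5*b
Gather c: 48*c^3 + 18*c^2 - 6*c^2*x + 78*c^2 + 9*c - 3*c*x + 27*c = 48*c^3 + c^2*(96 - 6*x) + c*(36 - 3*x)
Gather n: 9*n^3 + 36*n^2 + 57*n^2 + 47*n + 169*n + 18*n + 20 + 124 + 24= 9*n^3 + 93*n^2 + 234*n + 168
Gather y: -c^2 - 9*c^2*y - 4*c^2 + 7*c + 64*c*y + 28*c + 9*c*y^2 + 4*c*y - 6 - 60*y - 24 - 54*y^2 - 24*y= -5*c^2 + 35*c + y^2*(9*c - 54) + y*(-9*c^2 + 68*c - 84) - 30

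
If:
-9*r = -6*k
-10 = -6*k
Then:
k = 5/3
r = 10/9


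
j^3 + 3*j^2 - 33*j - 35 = (j - 5)*(j + 1)*(j + 7)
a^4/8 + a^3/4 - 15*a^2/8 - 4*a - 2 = (a/4 + 1)*(a/2 + 1/2)*(a - 4)*(a + 1)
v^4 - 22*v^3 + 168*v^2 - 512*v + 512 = (v - 8)^2*(v - 4)*(v - 2)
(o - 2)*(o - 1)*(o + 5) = o^3 + 2*o^2 - 13*o + 10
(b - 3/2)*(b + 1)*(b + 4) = b^3 + 7*b^2/2 - 7*b/2 - 6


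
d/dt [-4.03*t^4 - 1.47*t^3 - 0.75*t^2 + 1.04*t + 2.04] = -16.12*t^3 - 4.41*t^2 - 1.5*t + 1.04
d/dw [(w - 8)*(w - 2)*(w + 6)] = 3*w^2 - 8*w - 44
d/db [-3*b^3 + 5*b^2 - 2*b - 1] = -9*b^2 + 10*b - 2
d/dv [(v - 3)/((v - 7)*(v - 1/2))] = 4*(-v^2 + 6*v - 19)/(4*v^4 - 60*v^3 + 253*v^2 - 210*v + 49)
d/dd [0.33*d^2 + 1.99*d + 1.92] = 0.66*d + 1.99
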